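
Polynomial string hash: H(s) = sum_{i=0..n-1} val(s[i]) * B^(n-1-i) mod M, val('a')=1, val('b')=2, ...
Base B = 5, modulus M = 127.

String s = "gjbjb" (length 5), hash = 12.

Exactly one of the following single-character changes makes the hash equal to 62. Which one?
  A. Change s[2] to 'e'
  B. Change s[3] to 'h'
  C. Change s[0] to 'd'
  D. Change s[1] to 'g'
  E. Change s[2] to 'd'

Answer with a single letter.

Answer: E

Derivation:
Option A: s[2]='b'->'e', delta=(5-2)*5^2 mod 127 = 75, hash=12+75 mod 127 = 87
Option B: s[3]='j'->'h', delta=(8-10)*5^1 mod 127 = 117, hash=12+117 mod 127 = 2
Option C: s[0]='g'->'d', delta=(4-7)*5^4 mod 127 = 30, hash=12+30 mod 127 = 42
Option D: s[1]='j'->'g', delta=(7-10)*5^3 mod 127 = 6, hash=12+6 mod 127 = 18
Option E: s[2]='b'->'d', delta=(4-2)*5^2 mod 127 = 50, hash=12+50 mod 127 = 62 <-- target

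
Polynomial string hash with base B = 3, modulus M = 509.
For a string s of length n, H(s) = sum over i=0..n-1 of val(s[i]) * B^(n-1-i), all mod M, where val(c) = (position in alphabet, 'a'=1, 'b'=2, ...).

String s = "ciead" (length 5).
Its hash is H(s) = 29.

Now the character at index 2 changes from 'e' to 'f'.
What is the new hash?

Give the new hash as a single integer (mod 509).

val('e') = 5, val('f') = 6
Position k = 2, exponent = n-1-k = 2
B^2 mod M = 3^2 mod 509 = 9
Delta = (6 - 5) * 9 mod 509 = 9
New hash = (29 + 9) mod 509 = 38

Answer: 38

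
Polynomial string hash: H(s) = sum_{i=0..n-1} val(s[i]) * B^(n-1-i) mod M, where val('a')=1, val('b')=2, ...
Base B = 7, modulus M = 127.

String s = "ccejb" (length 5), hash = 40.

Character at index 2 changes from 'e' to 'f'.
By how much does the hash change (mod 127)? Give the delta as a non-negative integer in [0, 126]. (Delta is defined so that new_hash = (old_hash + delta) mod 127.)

Answer: 49

Derivation:
Delta formula: (val(new) - val(old)) * B^(n-1-k) mod M
  val('f') - val('e') = 6 - 5 = 1
  B^(n-1-k) = 7^2 mod 127 = 49
  Delta = 1 * 49 mod 127 = 49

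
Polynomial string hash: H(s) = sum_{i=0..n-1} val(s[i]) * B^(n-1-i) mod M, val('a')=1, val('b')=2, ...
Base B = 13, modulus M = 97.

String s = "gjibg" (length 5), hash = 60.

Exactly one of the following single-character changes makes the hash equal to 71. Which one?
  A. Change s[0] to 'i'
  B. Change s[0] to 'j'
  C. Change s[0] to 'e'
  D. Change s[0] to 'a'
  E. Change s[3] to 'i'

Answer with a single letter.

Answer: C

Derivation:
Option A: s[0]='g'->'i', delta=(9-7)*13^4 mod 97 = 86, hash=60+86 mod 97 = 49
Option B: s[0]='g'->'j', delta=(10-7)*13^4 mod 97 = 32, hash=60+32 mod 97 = 92
Option C: s[0]='g'->'e', delta=(5-7)*13^4 mod 97 = 11, hash=60+11 mod 97 = 71 <-- target
Option D: s[0]='g'->'a', delta=(1-7)*13^4 mod 97 = 33, hash=60+33 mod 97 = 93
Option E: s[3]='b'->'i', delta=(9-2)*13^1 mod 97 = 91, hash=60+91 mod 97 = 54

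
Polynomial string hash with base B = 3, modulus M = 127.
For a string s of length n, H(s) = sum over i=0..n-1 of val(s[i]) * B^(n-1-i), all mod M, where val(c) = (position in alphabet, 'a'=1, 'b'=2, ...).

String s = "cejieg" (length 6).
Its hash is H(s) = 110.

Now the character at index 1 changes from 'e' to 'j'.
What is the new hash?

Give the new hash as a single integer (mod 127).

Answer: 7

Derivation:
val('e') = 5, val('j') = 10
Position k = 1, exponent = n-1-k = 4
B^4 mod M = 3^4 mod 127 = 81
Delta = (10 - 5) * 81 mod 127 = 24
New hash = (110 + 24) mod 127 = 7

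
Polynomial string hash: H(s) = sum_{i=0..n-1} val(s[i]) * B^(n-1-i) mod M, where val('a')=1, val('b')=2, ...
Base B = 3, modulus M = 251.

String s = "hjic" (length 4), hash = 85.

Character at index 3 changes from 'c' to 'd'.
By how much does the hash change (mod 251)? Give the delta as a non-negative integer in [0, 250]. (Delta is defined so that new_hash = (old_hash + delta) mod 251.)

Answer: 1

Derivation:
Delta formula: (val(new) - val(old)) * B^(n-1-k) mod M
  val('d') - val('c') = 4 - 3 = 1
  B^(n-1-k) = 3^0 mod 251 = 1
  Delta = 1 * 1 mod 251 = 1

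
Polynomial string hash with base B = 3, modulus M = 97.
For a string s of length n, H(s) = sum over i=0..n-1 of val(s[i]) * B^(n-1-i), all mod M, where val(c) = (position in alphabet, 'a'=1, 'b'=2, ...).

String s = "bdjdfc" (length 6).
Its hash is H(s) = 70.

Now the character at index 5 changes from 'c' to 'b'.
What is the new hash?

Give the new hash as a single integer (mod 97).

Answer: 69

Derivation:
val('c') = 3, val('b') = 2
Position k = 5, exponent = n-1-k = 0
B^0 mod M = 3^0 mod 97 = 1
Delta = (2 - 3) * 1 mod 97 = 96
New hash = (70 + 96) mod 97 = 69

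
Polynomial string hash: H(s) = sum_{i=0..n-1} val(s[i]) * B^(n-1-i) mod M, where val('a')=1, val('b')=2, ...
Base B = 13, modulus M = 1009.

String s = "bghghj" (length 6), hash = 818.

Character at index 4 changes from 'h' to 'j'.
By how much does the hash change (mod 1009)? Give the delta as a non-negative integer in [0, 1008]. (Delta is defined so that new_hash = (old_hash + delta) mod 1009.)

Delta formula: (val(new) - val(old)) * B^(n-1-k) mod M
  val('j') - val('h') = 10 - 8 = 2
  B^(n-1-k) = 13^1 mod 1009 = 13
  Delta = 2 * 13 mod 1009 = 26

Answer: 26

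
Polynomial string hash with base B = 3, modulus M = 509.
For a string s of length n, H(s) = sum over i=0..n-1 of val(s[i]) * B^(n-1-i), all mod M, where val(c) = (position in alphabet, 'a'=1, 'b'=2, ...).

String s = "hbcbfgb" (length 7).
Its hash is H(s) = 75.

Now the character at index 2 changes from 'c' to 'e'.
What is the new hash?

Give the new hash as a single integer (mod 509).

Answer: 237

Derivation:
val('c') = 3, val('e') = 5
Position k = 2, exponent = n-1-k = 4
B^4 mod M = 3^4 mod 509 = 81
Delta = (5 - 3) * 81 mod 509 = 162
New hash = (75 + 162) mod 509 = 237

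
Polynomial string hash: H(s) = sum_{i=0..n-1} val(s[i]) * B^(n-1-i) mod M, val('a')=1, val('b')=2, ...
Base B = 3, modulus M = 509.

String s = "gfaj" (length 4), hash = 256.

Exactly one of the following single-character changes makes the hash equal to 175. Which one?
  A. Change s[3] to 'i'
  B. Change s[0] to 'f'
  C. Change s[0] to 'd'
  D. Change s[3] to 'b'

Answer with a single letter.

Option A: s[3]='j'->'i', delta=(9-10)*3^0 mod 509 = 508, hash=256+508 mod 509 = 255
Option B: s[0]='g'->'f', delta=(6-7)*3^3 mod 509 = 482, hash=256+482 mod 509 = 229
Option C: s[0]='g'->'d', delta=(4-7)*3^3 mod 509 = 428, hash=256+428 mod 509 = 175 <-- target
Option D: s[3]='j'->'b', delta=(2-10)*3^0 mod 509 = 501, hash=256+501 mod 509 = 248

Answer: C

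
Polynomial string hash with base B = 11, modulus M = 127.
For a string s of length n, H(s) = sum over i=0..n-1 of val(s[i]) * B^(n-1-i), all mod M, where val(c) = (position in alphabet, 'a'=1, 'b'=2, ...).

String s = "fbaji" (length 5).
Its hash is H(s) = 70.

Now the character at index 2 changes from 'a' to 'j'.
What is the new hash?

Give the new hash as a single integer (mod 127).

val('a') = 1, val('j') = 10
Position k = 2, exponent = n-1-k = 2
B^2 mod M = 11^2 mod 127 = 121
Delta = (10 - 1) * 121 mod 127 = 73
New hash = (70 + 73) mod 127 = 16

Answer: 16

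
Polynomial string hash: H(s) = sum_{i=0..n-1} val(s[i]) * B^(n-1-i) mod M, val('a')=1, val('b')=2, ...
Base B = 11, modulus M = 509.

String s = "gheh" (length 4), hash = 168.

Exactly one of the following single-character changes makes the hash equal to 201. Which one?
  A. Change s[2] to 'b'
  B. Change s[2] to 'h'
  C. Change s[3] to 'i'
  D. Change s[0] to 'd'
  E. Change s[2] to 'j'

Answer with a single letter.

Option A: s[2]='e'->'b', delta=(2-5)*11^1 mod 509 = 476, hash=168+476 mod 509 = 135
Option B: s[2]='e'->'h', delta=(8-5)*11^1 mod 509 = 33, hash=168+33 mod 509 = 201 <-- target
Option C: s[3]='h'->'i', delta=(9-8)*11^0 mod 509 = 1, hash=168+1 mod 509 = 169
Option D: s[0]='g'->'d', delta=(4-7)*11^3 mod 509 = 79, hash=168+79 mod 509 = 247
Option E: s[2]='e'->'j', delta=(10-5)*11^1 mod 509 = 55, hash=168+55 mod 509 = 223

Answer: B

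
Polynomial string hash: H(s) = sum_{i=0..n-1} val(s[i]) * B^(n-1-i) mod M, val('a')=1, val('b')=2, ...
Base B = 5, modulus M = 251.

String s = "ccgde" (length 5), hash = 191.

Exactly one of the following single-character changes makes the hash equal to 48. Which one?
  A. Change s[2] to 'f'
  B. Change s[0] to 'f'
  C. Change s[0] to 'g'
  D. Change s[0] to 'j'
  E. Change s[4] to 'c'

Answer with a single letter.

Answer: D

Derivation:
Option A: s[2]='g'->'f', delta=(6-7)*5^2 mod 251 = 226, hash=191+226 mod 251 = 166
Option B: s[0]='c'->'f', delta=(6-3)*5^4 mod 251 = 118, hash=191+118 mod 251 = 58
Option C: s[0]='c'->'g', delta=(7-3)*5^4 mod 251 = 241, hash=191+241 mod 251 = 181
Option D: s[0]='c'->'j', delta=(10-3)*5^4 mod 251 = 108, hash=191+108 mod 251 = 48 <-- target
Option E: s[4]='e'->'c', delta=(3-5)*5^0 mod 251 = 249, hash=191+249 mod 251 = 189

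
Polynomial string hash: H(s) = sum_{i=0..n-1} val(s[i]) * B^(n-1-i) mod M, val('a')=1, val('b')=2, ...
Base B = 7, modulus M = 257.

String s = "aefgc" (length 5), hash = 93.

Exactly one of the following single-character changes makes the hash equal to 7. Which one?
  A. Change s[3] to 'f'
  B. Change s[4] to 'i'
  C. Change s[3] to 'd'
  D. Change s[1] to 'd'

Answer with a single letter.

Answer: D

Derivation:
Option A: s[3]='g'->'f', delta=(6-7)*7^1 mod 257 = 250, hash=93+250 mod 257 = 86
Option B: s[4]='c'->'i', delta=(9-3)*7^0 mod 257 = 6, hash=93+6 mod 257 = 99
Option C: s[3]='g'->'d', delta=(4-7)*7^1 mod 257 = 236, hash=93+236 mod 257 = 72
Option D: s[1]='e'->'d', delta=(4-5)*7^3 mod 257 = 171, hash=93+171 mod 257 = 7 <-- target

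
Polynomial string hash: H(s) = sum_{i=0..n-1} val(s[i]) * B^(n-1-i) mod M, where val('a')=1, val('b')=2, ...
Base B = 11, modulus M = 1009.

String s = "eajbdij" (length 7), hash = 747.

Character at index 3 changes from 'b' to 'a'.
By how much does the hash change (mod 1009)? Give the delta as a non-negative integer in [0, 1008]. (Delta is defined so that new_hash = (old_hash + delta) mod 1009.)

Answer: 687

Derivation:
Delta formula: (val(new) - val(old)) * B^(n-1-k) mod M
  val('a') - val('b') = 1 - 2 = -1
  B^(n-1-k) = 11^3 mod 1009 = 322
  Delta = -1 * 322 mod 1009 = 687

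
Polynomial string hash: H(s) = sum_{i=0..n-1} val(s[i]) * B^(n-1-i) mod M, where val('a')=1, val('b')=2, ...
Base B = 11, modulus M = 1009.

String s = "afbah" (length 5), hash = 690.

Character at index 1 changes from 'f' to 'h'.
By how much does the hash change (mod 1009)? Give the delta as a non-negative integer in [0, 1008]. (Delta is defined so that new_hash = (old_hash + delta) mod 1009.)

Answer: 644

Derivation:
Delta formula: (val(new) - val(old)) * B^(n-1-k) mod M
  val('h') - val('f') = 8 - 6 = 2
  B^(n-1-k) = 11^3 mod 1009 = 322
  Delta = 2 * 322 mod 1009 = 644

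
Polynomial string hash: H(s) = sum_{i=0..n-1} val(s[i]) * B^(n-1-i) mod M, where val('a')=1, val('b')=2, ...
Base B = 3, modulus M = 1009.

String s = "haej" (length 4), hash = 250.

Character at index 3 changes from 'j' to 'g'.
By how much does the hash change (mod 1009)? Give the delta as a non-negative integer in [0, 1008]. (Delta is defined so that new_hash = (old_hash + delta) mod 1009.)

Answer: 1006

Derivation:
Delta formula: (val(new) - val(old)) * B^(n-1-k) mod M
  val('g') - val('j') = 7 - 10 = -3
  B^(n-1-k) = 3^0 mod 1009 = 1
  Delta = -3 * 1 mod 1009 = 1006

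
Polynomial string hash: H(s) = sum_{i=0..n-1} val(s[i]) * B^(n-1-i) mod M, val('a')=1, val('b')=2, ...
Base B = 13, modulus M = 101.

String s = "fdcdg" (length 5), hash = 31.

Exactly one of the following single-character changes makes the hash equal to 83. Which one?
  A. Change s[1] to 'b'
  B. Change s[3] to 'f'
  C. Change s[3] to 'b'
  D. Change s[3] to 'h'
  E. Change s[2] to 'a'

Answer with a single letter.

Answer: D

Derivation:
Option A: s[1]='d'->'b', delta=(2-4)*13^3 mod 101 = 50, hash=31+50 mod 101 = 81
Option B: s[3]='d'->'f', delta=(6-4)*13^1 mod 101 = 26, hash=31+26 mod 101 = 57
Option C: s[3]='d'->'b', delta=(2-4)*13^1 mod 101 = 75, hash=31+75 mod 101 = 5
Option D: s[3]='d'->'h', delta=(8-4)*13^1 mod 101 = 52, hash=31+52 mod 101 = 83 <-- target
Option E: s[2]='c'->'a', delta=(1-3)*13^2 mod 101 = 66, hash=31+66 mod 101 = 97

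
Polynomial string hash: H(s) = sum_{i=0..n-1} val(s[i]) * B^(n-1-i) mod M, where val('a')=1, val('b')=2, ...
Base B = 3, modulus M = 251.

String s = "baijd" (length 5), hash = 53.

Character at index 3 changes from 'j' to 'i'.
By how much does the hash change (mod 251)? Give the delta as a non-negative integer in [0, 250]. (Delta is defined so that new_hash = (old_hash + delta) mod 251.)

Delta formula: (val(new) - val(old)) * B^(n-1-k) mod M
  val('i') - val('j') = 9 - 10 = -1
  B^(n-1-k) = 3^1 mod 251 = 3
  Delta = -1 * 3 mod 251 = 248

Answer: 248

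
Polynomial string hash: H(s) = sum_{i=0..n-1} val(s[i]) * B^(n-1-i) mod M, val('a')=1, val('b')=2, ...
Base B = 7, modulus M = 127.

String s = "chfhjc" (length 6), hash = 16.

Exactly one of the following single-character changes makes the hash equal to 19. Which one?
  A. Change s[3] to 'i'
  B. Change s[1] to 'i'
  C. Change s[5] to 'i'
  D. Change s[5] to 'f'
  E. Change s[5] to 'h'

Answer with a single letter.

Answer: D

Derivation:
Option A: s[3]='h'->'i', delta=(9-8)*7^2 mod 127 = 49, hash=16+49 mod 127 = 65
Option B: s[1]='h'->'i', delta=(9-8)*7^4 mod 127 = 115, hash=16+115 mod 127 = 4
Option C: s[5]='c'->'i', delta=(9-3)*7^0 mod 127 = 6, hash=16+6 mod 127 = 22
Option D: s[5]='c'->'f', delta=(6-3)*7^0 mod 127 = 3, hash=16+3 mod 127 = 19 <-- target
Option E: s[5]='c'->'h', delta=(8-3)*7^0 mod 127 = 5, hash=16+5 mod 127 = 21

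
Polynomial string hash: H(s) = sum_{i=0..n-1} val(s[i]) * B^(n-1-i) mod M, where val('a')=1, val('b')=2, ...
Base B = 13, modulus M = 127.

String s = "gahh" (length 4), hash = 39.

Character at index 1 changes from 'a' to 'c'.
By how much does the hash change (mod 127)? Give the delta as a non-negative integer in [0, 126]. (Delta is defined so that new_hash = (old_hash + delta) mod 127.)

Delta formula: (val(new) - val(old)) * B^(n-1-k) mod M
  val('c') - val('a') = 3 - 1 = 2
  B^(n-1-k) = 13^2 mod 127 = 42
  Delta = 2 * 42 mod 127 = 84

Answer: 84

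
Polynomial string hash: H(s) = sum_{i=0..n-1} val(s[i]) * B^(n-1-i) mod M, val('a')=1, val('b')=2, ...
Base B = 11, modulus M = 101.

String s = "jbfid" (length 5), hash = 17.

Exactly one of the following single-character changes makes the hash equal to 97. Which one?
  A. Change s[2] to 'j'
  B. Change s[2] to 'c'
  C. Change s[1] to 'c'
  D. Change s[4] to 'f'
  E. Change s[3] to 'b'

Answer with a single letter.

Answer: A

Derivation:
Option A: s[2]='f'->'j', delta=(10-6)*11^2 mod 101 = 80, hash=17+80 mod 101 = 97 <-- target
Option B: s[2]='f'->'c', delta=(3-6)*11^2 mod 101 = 41, hash=17+41 mod 101 = 58
Option C: s[1]='b'->'c', delta=(3-2)*11^3 mod 101 = 18, hash=17+18 mod 101 = 35
Option D: s[4]='d'->'f', delta=(6-4)*11^0 mod 101 = 2, hash=17+2 mod 101 = 19
Option E: s[3]='i'->'b', delta=(2-9)*11^1 mod 101 = 24, hash=17+24 mod 101 = 41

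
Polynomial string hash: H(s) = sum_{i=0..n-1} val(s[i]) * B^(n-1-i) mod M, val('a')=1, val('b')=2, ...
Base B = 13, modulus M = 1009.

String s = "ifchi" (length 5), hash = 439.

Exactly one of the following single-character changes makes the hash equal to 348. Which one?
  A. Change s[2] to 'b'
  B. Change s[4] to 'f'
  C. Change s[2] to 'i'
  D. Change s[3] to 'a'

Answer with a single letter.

Answer: D

Derivation:
Option A: s[2]='c'->'b', delta=(2-3)*13^2 mod 1009 = 840, hash=439+840 mod 1009 = 270
Option B: s[4]='i'->'f', delta=(6-9)*13^0 mod 1009 = 1006, hash=439+1006 mod 1009 = 436
Option C: s[2]='c'->'i', delta=(9-3)*13^2 mod 1009 = 5, hash=439+5 mod 1009 = 444
Option D: s[3]='h'->'a', delta=(1-8)*13^1 mod 1009 = 918, hash=439+918 mod 1009 = 348 <-- target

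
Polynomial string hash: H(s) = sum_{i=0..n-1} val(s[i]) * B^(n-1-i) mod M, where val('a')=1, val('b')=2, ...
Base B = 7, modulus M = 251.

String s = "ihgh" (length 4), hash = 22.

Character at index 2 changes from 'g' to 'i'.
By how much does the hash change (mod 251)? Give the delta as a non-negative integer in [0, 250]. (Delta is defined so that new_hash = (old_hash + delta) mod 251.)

Delta formula: (val(new) - val(old)) * B^(n-1-k) mod M
  val('i') - val('g') = 9 - 7 = 2
  B^(n-1-k) = 7^1 mod 251 = 7
  Delta = 2 * 7 mod 251 = 14

Answer: 14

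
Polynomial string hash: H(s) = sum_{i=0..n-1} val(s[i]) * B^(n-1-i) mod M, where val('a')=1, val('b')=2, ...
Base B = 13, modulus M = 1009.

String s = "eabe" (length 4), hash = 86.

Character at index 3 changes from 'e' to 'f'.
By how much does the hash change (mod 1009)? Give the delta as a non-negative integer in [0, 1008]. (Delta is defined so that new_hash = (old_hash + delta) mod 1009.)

Answer: 1

Derivation:
Delta formula: (val(new) - val(old)) * B^(n-1-k) mod M
  val('f') - val('e') = 6 - 5 = 1
  B^(n-1-k) = 13^0 mod 1009 = 1
  Delta = 1 * 1 mod 1009 = 1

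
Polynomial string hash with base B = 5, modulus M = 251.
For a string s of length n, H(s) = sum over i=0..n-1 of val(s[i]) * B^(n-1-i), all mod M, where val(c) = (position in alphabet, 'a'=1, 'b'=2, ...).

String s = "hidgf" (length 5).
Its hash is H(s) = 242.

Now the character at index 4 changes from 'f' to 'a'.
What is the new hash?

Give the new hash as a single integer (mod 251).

val('f') = 6, val('a') = 1
Position k = 4, exponent = n-1-k = 0
B^0 mod M = 5^0 mod 251 = 1
Delta = (1 - 6) * 1 mod 251 = 246
New hash = (242 + 246) mod 251 = 237

Answer: 237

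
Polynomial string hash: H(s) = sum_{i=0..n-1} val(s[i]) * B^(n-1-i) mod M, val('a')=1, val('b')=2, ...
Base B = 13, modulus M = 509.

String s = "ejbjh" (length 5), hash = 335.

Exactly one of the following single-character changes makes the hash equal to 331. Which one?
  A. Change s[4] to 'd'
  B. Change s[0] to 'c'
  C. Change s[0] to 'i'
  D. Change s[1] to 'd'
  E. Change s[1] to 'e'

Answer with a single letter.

Answer: A

Derivation:
Option A: s[4]='h'->'d', delta=(4-8)*13^0 mod 509 = 505, hash=335+505 mod 509 = 331 <-- target
Option B: s[0]='e'->'c', delta=(3-5)*13^4 mod 509 = 395, hash=335+395 mod 509 = 221
Option C: s[0]='e'->'i', delta=(9-5)*13^4 mod 509 = 228, hash=335+228 mod 509 = 54
Option D: s[1]='j'->'d', delta=(4-10)*13^3 mod 509 = 52, hash=335+52 mod 509 = 387
Option E: s[1]='j'->'e', delta=(5-10)*13^3 mod 509 = 213, hash=335+213 mod 509 = 39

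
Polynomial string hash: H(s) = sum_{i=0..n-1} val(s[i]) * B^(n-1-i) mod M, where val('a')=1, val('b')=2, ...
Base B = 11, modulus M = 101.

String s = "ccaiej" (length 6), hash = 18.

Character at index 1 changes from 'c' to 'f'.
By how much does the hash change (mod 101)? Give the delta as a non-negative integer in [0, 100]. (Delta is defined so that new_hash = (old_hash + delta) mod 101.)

Delta formula: (val(new) - val(old)) * B^(n-1-k) mod M
  val('f') - val('c') = 6 - 3 = 3
  B^(n-1-k) = 11^4 mod 101 = 97
  Delta = 3 * 97 mod 101 = 89

Answer: 89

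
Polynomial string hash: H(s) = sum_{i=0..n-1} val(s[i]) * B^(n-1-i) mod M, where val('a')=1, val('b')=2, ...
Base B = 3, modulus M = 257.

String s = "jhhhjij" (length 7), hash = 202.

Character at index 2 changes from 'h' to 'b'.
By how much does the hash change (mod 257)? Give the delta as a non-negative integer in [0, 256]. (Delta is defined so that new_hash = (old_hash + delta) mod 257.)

Answer: 28

Derivation:
Delta formula: (val(new) - val(old)) * B^(n-1-k) mod M
  val('b') - val('h') = 2 - 8 = -6
  B^(n-1-k) = 3^4 mod 257 = 81
  Delta = -6 * 81 mod 257 = 28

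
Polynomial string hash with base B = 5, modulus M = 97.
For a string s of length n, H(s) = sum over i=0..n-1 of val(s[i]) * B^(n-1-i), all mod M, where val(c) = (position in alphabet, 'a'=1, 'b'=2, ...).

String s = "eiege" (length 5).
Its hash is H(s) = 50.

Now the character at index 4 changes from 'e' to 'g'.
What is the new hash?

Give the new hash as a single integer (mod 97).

Answer: 52

Derivation:
val('e') = 5, val('g') = 7
Position k = 4, exponent = n-1-k = 0
B^0 mod M = 5^0 mod 97 = 1
Delta = (7 - 5) * 1 mod 97 = 2
New hash = (50 + 2) mod 97 = 52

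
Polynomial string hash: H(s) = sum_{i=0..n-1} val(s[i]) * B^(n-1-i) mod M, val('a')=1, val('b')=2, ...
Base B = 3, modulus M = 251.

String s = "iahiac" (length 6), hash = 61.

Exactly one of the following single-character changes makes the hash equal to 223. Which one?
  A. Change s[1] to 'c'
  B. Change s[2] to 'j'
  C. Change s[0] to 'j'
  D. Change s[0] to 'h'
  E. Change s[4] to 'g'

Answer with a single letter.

Answer: A

Derivation:
Option A: s[1]='a'->'c', delta=(3-1)*3^4 mod 251 = 162, hash=61+162 mod 251 = 223 <-- target
Option B: s[2]='h'->'j', delta=(10-8)*3^3 mod 251 = 54, hash=61+54 mod 251 = 115
Option C: s[0]='i'->'j', delta=(10-9)*3^5 mod 251 = 243, hash=61+243 mod 251 = 53
Option D: s[0]='i'->'h', delta=(8-9)*3^5 mod 251 = 8, hash=61+8 mod 251 = 69
Option E: s[4]='a'->'g', delta=(7-1)*3^1 mod 251 = 18, hash=61+18 mod 251 = 79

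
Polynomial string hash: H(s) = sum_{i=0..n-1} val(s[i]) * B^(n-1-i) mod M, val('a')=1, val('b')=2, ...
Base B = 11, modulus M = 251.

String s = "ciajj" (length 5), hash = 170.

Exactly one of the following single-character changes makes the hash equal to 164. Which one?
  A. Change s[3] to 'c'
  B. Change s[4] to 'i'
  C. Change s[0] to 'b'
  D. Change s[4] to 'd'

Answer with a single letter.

Answer: D

Derivation:
Option A: s[3]='j'->'c', delta=(3-10)*11^1 mod 251 = 174, hash=170+174 mod 251 = 93
Option B: s[4]='j'->'i', delta=(9-10)*11^0 mod 251 = 250, hash=170+250 mod 251 = 169
Option C: s[0]='c'->'b', delta=(2-3)*11^4 mod 251 = 168, hash=170+168 mod 251 = 87
Option D: s[4]='j'->'d', delta=(4-10)*11^0 mod 251 = 245, hash=170+245 mod 251 = 164 <-- target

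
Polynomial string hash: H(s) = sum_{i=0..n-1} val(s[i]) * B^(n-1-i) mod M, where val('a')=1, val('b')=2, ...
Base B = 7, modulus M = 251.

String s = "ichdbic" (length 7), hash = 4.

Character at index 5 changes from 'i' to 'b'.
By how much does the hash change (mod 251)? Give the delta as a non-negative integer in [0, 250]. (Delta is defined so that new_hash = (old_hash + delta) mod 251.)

Answer: 202

Derivation:
Delta formula: (val(new) - val(old)) * B^(n-1-k) mod M
  val('b') - val('i') = 2 - 9 = -7
  B^(n-1-k) = 7^1 mod 251 = 7
  Delta = -7 * 7 mod 251 = 202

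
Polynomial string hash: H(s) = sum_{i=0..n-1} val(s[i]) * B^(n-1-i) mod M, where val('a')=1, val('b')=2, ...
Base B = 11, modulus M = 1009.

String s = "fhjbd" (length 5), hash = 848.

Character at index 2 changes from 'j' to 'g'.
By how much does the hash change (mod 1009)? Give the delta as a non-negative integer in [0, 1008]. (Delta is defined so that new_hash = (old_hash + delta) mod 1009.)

Delta formula: (val(new) - val(old)) * B^(n-1-k) mod M
  val('g') - val('j') = 7 - 10 = -3
  B^(n-1-k) = 11^2 mod 1009 = 121
  Delta = -3 * 121 mod 1009 = 646

Answer: 646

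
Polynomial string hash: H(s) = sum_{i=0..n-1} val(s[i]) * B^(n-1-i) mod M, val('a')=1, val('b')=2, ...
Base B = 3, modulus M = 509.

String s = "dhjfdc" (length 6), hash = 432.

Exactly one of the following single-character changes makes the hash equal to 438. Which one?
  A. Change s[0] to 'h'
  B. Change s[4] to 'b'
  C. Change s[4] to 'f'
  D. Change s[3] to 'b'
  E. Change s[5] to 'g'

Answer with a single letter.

Answer: C

Derivation:
Option A: s[0]='d'->'h', delta=(8-4)*3^5 mod 509 = 463, hash=432+463 mod 509 = 386
Option B: s[4]='d'->'b', delta=(2-4)*3^1 mod 509 = 503, hash=432+503 mod 509 = 426
Option C: s[4]='d'->'f', delta=(6-4)*3^1 mod 509 = 6, hash=432+6 mod 509 = 438 <-- target
Option D: s[3]='f'->'b', delta=(2-6)*3^2 mod 509 = 473, hash=432+473 mod 509 = 396
Option E: s[5]='c'->'g', delta=(7-3)*3^0 mod 509 = 4, hash=432+4 mod 509 = 436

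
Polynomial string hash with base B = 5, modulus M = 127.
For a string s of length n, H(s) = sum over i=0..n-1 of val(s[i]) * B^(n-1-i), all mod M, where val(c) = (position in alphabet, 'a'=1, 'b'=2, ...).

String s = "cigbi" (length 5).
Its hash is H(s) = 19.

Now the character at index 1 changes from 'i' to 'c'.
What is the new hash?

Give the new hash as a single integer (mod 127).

Answer: 31

Derivation:
val('i') = 9, val('c') = 3
Position k = 1, exponent = n-1-k = 3
B^3 mod M = 5^3 mod 127 = 125
Delta = (3 - 9) * 125 mod 127 = 12
New hash = (19 + 12) mod 127 = 31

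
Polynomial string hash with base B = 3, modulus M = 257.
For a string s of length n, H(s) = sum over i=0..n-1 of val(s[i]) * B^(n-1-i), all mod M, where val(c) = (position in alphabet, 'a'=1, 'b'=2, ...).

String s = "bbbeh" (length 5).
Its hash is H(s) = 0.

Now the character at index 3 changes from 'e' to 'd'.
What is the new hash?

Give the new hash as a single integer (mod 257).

Answer: 254

Derivation:
val('e') = 5, val('d') = 4
Position k = 3, exponent = n-1-k = 1
B^1 mod M = 3^1 mod 257 = 3
Delta = (4 - 5) * 3 mod 257 = 254
New hash = (0 + 254) mod 257 = 254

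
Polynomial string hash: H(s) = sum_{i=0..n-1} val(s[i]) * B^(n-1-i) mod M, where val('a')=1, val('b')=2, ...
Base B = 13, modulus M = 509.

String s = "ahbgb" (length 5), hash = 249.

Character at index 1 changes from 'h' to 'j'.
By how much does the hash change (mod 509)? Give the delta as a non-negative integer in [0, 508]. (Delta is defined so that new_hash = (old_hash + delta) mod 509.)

Delta formula: (val(new) - val(old)) * B^(n-1-k) mod M
  val('j') - val('h') = 10 - 8 = 2
  B^(n-1-k) = 13^3 mod 509 = 161
  Delta = 2 * 161 mod 509 = 322

Answer: 322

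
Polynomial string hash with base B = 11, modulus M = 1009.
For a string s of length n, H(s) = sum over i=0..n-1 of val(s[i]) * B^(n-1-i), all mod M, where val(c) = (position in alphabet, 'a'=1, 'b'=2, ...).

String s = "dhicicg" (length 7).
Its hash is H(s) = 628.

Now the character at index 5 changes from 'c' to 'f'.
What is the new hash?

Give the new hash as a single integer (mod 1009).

val('c') = 3, val('f') = 6
Position k = 5, exponent = n-1-k = 1
B^1 mod M = 11^1 mod 1009 = 11
Delta = (6 - 3) * 11 mod 1009 = 33
New hash = (628 + 33) mod 1009 = 661

Answer: 661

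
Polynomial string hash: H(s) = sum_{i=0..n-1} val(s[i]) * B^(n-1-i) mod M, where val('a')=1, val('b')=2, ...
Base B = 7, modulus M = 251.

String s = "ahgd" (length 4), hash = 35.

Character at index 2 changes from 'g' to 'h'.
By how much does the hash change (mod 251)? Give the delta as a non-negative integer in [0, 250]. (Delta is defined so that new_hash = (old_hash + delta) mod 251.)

Answer: 7

Derivation:
Delta formula: (val(new) - val(old)) * B^(n-1-k) mod M
  val('h') - val('g') = 8 - 7 = 1
  B^(n-1-k) = 7^1 mod 251 = 7
  Delta = 1 * 7 mod 251 = 7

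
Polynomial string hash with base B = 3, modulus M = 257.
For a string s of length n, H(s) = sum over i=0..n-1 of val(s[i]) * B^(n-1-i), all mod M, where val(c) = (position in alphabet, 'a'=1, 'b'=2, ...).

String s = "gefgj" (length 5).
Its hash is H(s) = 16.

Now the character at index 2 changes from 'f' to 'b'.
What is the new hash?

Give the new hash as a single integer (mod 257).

val('f') = 6, val('b') = 2
Position k = 2, exponent = n-1-k = 2
B^2 mod M = 3^2 mod 257 = 9
Delta = (2 - 6) * 9 mod 257 = 221
New hash = (16 + 221) mod 257 = 237

Answer: 237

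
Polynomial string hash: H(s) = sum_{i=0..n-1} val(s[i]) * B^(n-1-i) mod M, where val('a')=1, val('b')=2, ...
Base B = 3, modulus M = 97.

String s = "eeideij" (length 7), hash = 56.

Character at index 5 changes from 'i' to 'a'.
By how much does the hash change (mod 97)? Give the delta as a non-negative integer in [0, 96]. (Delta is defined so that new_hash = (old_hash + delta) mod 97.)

Delta formula: (val(new) - val(old)) * B^(n-1-k) mod M
  val('a') - val('i') = 1 - 9 = -8
  B^(n-1-k) = 3^1 mod 97 = 3
  Delta = -8 * 3 mod 97 = 73

Answer: 73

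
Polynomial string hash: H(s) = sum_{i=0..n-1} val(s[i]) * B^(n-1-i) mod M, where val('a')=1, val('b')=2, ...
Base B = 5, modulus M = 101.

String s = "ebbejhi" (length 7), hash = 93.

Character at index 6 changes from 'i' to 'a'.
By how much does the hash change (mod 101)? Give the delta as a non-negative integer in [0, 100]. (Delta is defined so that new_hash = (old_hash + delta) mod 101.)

Answer: 93

Derivation:
Delta formula: (val(new) - val(old)) * B^(n-1-k) mod M
  val('a') - val('i') = 1 - 9 = -8
  B^(n-1-k) = 5^0 mod 101 = 1
  Delta = -8 * 1 mod 101 = 93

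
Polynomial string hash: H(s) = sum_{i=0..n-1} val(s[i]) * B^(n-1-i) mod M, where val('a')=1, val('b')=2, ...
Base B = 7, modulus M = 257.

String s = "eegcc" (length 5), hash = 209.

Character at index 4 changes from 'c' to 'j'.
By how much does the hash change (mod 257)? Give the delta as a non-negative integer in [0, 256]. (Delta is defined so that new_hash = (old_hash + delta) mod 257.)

Delta formula: (val(new) - val(old)) * B^(n-1-k) mod M
  val('j') - val('c') = 10 - 3 = 7
  B^(n-1-k) = 7^0 mod 257 = 1
  Delta = 7 * 1 mod 257 = 7

Answer: 7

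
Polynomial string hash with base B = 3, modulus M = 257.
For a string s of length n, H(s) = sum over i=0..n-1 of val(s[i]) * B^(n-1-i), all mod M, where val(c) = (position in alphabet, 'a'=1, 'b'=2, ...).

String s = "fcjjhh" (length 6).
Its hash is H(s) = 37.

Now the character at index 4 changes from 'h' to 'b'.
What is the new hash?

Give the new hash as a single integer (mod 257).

Answer: 19

Derivation:
val('h') = 8, val('b') = 2
Position k = 4, exponent = n-1-k = 1
B^1 mod M = 3^1 mod 257 = 3
Delta = (2 - 8) * 3 mod 257 = 239
New hash = (37 + 239) mod 257 = 19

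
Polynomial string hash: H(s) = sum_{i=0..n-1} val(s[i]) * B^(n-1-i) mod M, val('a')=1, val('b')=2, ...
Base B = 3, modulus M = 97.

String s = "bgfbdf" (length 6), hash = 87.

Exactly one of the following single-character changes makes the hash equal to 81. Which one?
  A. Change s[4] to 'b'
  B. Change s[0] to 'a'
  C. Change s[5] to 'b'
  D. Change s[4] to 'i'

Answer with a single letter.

Answer: A

Derivation:
Option A: s[4]='d'->'b', delta=(2-4)*3^1 mod 97 = 91, hash=87+91 mod 97 = 81 <-- target
Option B: s[0]='b'->'a', delta=(1-2)*3^5 mod 97 = 48, hash=87+48 mod 97 = 38
Option C: s[5]='f'->'b', delta=(2-6)*3^0 mod 97 = 93, hash=87+93 mod 97 = 83
Option D: s[4]='d'->'i', delta=(9-4)*3^1 mod 97 = 15, hash=87+15 mod 97 = 5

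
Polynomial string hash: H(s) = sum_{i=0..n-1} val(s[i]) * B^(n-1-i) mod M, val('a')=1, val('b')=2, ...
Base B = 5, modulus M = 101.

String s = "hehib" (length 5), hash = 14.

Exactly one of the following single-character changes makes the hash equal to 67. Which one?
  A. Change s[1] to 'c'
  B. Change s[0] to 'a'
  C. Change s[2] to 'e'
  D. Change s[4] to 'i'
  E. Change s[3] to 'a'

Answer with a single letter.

Answer: A

Derivation:
Option A: s[1]='e'->'c', delta=(3-5)*5^3 mod 101 = 53, hash=14+53 mod 101 = 67 <-- target
Option B: s[0]='h'->'a', delta=(1-8)*5^4 mod 101 = 69, hash=14+69 mod 101 = 83
Option C: s[2]='h'->'e', delta=(5-8)*5^2 mod 101 = 26, hash=14+26 mod 101 = 40
Option D: s[4]='b'->'i', delta=(9-2)*5^0 mod 101 = 7, hash=14+7 mod 101 = 21
Option E: s[3]='i'->'a', delta=(1-9)*5^1 mod 101 = 61, hash=14+61 mod 101 = 75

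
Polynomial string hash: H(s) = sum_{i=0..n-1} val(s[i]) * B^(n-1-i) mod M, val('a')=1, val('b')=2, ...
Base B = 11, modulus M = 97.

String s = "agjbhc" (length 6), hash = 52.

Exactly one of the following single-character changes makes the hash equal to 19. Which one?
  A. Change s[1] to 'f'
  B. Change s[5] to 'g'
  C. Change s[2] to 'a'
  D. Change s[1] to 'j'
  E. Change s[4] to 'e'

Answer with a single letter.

Answer: E

Derivation:
Option A: s[1]='g'->'f', delta=(6-7)*11^4 mod 97 = 6, hash=52+6 mod 97 = 58
Option B: s[5]='c'->'g', delta=(7-3)*11^0 mod 97 = 4, hash=52+4 mod 97 = 56
Option C: s[2]='j'->'a', delta=(1-10)*11^3 mod 97 = 49, hash=52+49 mod 97 = 4
Option D: s[1]='g'->'j', delta=(10-7)*11^4 mod 97 = 79, hash=52+79 mod 97 = 34
Option E: s[4]='h'->'e', delta=(5-8)*11^1 mod 97 = 64, hash=52+64 mod 97 = 19 <-- target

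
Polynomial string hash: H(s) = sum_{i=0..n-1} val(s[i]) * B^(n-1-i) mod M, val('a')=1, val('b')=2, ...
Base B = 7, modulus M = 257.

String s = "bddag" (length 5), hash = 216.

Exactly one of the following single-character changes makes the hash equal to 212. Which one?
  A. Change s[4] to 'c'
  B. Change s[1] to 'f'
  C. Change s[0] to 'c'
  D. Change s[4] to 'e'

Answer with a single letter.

Answer: A

Derivation:
Option A: s[4]='g'->'c', delta=(3-7)*7^0 mod 257 = 253, hash=216+253 mod 257 = 212 <-- target
Option B: s[1]='d'->'f', delta=(6-4)*7^3 mod 257 = 172, hash=216+172 mod 257 = 131
Option C: s[0]='b'->'c', delta=(3-2)*7^4 mod 257 = 88, hash=216+88 mod 257 = 47
Option D: s[4]='g'->'e', delta=(5-7)*7^0 mod 257 = 255, hash=216+255 mod 257 = 214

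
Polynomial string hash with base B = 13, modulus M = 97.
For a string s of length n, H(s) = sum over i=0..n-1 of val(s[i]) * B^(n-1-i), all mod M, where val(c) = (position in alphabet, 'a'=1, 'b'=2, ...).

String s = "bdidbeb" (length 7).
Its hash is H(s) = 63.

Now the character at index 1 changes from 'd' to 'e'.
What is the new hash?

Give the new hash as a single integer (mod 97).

val('d') = 4, val('e') = 5
Position k = 1, exponent = n-1-k = 5
B^5 mod M = 13^5 mod 97 = 74
Delta = (5 - 4) * 74 mod 97 = 74
New hash = (63 + 74) mod 97 = 40

Answer: 40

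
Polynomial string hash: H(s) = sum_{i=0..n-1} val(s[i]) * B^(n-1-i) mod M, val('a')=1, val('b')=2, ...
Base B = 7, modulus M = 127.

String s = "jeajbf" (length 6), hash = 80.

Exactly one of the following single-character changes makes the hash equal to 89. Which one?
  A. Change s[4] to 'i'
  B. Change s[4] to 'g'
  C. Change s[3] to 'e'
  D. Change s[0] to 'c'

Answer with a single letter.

Answer: C

Derivation:
Option A: s[4]='b'->'i', delta=(9-2)*7^1 mod 127 = 49, hash=80+49 mod 127 = 2
Option B: s[4]='b'->'g', delta=(7-2)*7^1 mod 127 = 35, hash=80+35 mod 127 = 115
Option C: s[3]='j'->'e', delta=(5-10)*7^2 mod 127 = 9, hash=80+9 mod 127 = 89 <-- target
Option D: s[0]='j'->'c', delta=(3-10)*7^5 mod 127 = 80, hash=80+80 mod 127 = 33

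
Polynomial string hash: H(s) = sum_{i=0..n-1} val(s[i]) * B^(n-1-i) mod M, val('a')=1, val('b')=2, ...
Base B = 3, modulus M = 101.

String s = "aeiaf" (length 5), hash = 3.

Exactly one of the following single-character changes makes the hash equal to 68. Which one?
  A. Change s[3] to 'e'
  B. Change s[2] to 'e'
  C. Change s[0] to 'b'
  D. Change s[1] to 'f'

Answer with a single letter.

Option A: s[3]='a'->'e', delta=(5-1)*3^1 mod 101 = 12, hash=3+12 mod 101 = 15
Option B: s[2]='i'->'e', delta=(5-9)*3^2 mod 101 = 65, hash=3+65 mod 101 = 68 <-- target
Option C: s[0]='a'->'b', delta=(2-1)*3^4 mod 101 = 81, hash=3+81 mod 101 = 84
Option D: s[1]='e'->'f', delta=(6-5)*3^3 mod 101 = 27, hash=3+27 mod 101 = 30

Answer: B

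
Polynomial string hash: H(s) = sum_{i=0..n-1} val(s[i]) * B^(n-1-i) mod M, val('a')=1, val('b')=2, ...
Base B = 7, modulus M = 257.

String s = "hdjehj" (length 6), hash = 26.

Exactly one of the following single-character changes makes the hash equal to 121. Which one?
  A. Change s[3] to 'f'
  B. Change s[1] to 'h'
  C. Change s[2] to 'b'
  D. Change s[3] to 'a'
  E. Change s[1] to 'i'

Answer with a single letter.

Answer: B

Derivation:
Option A: s[3]='e'->'f', delta=(6-5)*7^2 mod 257 = 49, hash=26+49 mod 257 = 75
Option B: s[1]='d'->'h', delta=(8-4)*7^4 mod 257 = 95, hash=26+95 mod 257 = 121 <-- target
Option C: s[2]='j'->'b', delta=(2-10)*7^3 mod 257 = 83, hash=26+83 mod 257 = 109
Option D: s[3]='e'->'a', delta=(1-5)*7^2 mod 257 = 61, hash=26+61 mod 257 = 87
Option E: s[1]='d'->'i', delta=(9-4)*7^4 mod 257 = 183, hash=26+183 mod 257 = 209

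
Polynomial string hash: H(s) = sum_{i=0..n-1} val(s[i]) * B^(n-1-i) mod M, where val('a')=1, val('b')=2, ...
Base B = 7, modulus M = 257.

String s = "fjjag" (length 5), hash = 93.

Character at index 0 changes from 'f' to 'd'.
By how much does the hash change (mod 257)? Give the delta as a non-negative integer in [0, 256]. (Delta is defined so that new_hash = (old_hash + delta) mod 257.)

Delta formula: (val(new) - val(old)) * B^(n-1-k) mod M
  val('d') - val('f') = 4 - 6 = -2
  B^(n-1-k) = 7^4 mod 257 = 88
  Delta = -2 * 88 mod 257 = 81

Answer: 81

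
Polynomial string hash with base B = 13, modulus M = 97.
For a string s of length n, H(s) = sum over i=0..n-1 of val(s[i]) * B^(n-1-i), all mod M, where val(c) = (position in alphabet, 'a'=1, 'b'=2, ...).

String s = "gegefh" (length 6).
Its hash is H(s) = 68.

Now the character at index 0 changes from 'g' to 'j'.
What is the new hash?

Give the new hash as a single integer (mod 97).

Answer: 96

Derivation:
val('g') = 7, val('j') = 10
Position k = 0, exponent = n-1-k = 5
B^5 mod M = 13^5 mod 97 = 74
Delta = (10 - 7) * 74 mod 97 = 28
New hash = (68 + 28) mod 97 = 96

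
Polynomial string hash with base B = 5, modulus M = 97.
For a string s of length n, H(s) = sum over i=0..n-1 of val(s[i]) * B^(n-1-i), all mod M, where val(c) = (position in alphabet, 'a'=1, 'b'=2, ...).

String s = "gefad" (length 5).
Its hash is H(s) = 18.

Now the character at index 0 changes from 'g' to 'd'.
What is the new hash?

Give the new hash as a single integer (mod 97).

Answer: 83

Derivation:
val('g') = 7, val('d') = 4
Position k = 0, exponent = n-1-k = 4
B^4 mod M = 5^4 mod 97 = 43
Delta = (4 - 7) * 43 mod 97 = 65
New hash = (18 + 65) mod 97 = 83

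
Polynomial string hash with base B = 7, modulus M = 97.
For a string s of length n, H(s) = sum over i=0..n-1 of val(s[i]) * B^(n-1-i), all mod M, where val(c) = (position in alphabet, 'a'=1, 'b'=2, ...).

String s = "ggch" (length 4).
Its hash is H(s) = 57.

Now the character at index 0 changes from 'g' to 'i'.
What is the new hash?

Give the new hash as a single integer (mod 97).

Answer: 64

Derivation:
val('g') = 7, val('i') = 9
Position k = 0, exponent = n-1-k = 3
B^3 mod M = 7^3 mod 97 = 52
Delta = (9 - 7) * 52 mod 97 = 7
New hash = (57 + 7) mod 97 = 64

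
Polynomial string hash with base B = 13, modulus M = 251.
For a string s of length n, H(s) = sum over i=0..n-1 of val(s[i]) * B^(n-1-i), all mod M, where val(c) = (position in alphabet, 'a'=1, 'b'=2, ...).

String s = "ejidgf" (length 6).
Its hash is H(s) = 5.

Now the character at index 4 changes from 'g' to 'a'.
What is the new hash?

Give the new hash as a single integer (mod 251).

val('g') = 7, val('a') = 1
Position k = 4, exponent = n-1-k = 1
B^1 mod M = 13^1 mod 251 = 13
Delta = (1 - 7) * 13 mod 251 = 173
New hash = (5 + 173) mod 251 = 178

Answer: 178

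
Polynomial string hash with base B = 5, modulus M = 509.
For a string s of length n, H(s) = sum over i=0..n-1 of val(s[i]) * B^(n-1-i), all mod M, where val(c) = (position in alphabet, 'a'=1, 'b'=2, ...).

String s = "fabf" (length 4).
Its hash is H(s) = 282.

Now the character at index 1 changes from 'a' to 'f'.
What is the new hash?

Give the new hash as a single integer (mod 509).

Answer: 407

Derivation:
val('a') = 1, val('f') = 6
Position k = 1, exponent = n-1-k = 2
B^2 mod M = 5^2 mod 509 = 25
Delta = (6 - 1) * 25 mod 509 = 125
New hash = (282 + 125) mod 509 = 407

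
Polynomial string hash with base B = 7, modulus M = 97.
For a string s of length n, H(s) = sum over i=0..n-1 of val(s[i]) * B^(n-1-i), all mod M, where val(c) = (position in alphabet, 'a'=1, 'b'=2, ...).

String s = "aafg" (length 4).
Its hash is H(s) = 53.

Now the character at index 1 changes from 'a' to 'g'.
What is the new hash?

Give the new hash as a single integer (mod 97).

val('a') = 1, val('g') = 7
Position k = 1, exponent = n-1-k = 2
B^2 mod M = 7^2 mod 97 = 49
Delta = (7 - 1) * 49 mod 97 = 3
New hash = (53 + 3) mod 97 = 56

Answer: 56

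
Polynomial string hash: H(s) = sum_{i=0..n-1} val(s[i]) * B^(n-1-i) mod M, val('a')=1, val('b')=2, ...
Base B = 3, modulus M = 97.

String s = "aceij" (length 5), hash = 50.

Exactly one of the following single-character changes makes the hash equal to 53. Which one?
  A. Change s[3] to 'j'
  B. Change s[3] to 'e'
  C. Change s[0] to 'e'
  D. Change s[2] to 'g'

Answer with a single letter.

Answer: A

Derivation:
Option A: s[3]='i'->'j', delta=(10-9)*3^1 mod 97 = 3, hash=50+3 mod 97 = 53 <-- target
Option B: s[3]='i'->'e', delta=(5-9)*3^1 mod 97 = 85, hash=50+85 mod 97 = 38
Option C: s[0]='a'->'e', delta=(5-1)*3^4 mod 97 = 33, hash=50+33 mod 97 = 83
Option D: s[2]='e'->'g', delta=(7-5)*3^2 mod 97 = 18, hash=50+18 mod 97 = 68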